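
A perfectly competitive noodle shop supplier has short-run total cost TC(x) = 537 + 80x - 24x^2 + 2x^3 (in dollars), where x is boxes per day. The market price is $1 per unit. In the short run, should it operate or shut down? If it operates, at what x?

Shut down

Variable cost is VC = 80x - 24x^2 + 2x^3, so AVC = VC/x = 80 - 24x + 2x^2 and MC = dTC/dx = 80 - 48x + 6x^2.
AVC is minimized where dAVC/dx = -24 + 4x = 0, at x = 6; min AVC = 80 - 24·6 + 2·6^2 = $8.
P = $1 lies below min AVC = $8; no output level covers variable cost.
The firm minimizes its loss by shutting down and losing only its fixed cost of $537.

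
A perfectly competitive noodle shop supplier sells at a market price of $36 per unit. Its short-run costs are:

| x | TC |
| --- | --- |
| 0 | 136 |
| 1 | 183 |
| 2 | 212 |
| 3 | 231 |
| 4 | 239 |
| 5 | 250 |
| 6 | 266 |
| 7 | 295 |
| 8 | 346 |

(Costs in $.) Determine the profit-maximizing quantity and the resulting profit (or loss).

Tabulate TR − TC: x=0: -136; x=1: -147; x=2: -140; x=3: -123; x=4: -95; x=5: -70; x=6: -50; x=7: -43; x=8: -58.
Profit is maximized at x = 7. AVC there is 159/7 = $22.71 ≤ P, so producing beats shutting down (which would give -$136).

x = 7; profit = -$43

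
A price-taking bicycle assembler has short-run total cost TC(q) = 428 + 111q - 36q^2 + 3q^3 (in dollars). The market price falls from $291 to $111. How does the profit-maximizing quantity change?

Output falls from 10 to 8

MC = 111 - 72q + 9q^2; the shutdown threshold is min AVC = $3 (at q = 6).
With P = $291 above the shutdown price, P = MC gives q = 10.
At P = $111 ≥ min AVC, set P = MC: q = 8. The firm stays open but cuts output.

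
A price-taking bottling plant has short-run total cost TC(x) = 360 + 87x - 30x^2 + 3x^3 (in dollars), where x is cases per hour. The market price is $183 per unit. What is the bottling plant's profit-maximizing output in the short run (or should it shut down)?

Variable cost is VC = 87x - 30x^2 + 3x^3, so AVC = VC/x = 87 - 30x + 3x^2 and MC = dTC/dx = 87 - 60x + 9x^2.
The AVC parabola has its vertex at x = 30/6 = 5, where AVC = 87 - 30·5 + 3·5^2 = $12.
Because $183 ≥ $12, revenue can cover variable cost; the firm operates.
Set P = MC: 183 = 87 - 60x + 9x^2 → -96 - 60x + 9x^2 = 0. The roots are x = -4/3 and x = 8; the profit-maximizing output is on the rising part of MC, so x* = 8.
Check: AVC at x = 8 is $39 ≤ P, so revenue covers variable cost.
Profit = P·x − TC = 183·8 − 672 = $792.

Produce at x = 8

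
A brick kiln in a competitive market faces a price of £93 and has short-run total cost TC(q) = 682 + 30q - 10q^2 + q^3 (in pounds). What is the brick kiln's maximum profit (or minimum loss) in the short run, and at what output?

Profit = -£34 at q = 9

AVC = 30 - 10q + q^2 has its minimum £5 at q = 5; price £93 clears that bar, so the firm operates.
With MC = 30 - 20q + 3q^2, P = MC on the upward-sloping part at q* = 9.
TR = 93·9 = 837. TC = 682 + 189 = 871. Profit = 837 − 871 = -£34.
Shutting down would mean losing the fixed cost of £682, so operating at a loss of £34 is better by £648.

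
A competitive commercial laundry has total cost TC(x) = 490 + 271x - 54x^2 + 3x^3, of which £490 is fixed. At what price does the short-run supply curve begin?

£28 per unit

Short-run supply begins at min AVC. From VC = 271x - 54x^2 + 3x^3, AVC = 271 - 54x + 3x^2.
dAVC/dx = -54 + 6x = 0 gives x = 9. min AVC = 271 - 54·9 + 3·9^2 = 28.
The firm shuts down for any P below £28.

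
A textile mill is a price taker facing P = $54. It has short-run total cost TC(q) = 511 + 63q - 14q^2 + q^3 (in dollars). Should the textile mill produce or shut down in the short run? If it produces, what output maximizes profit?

From TC, MC = TC'(q) = 63 - 28q + 3q^2 and AVC = VC/q = 63 - 14q + q^2.
The AVC parabola has its vertex at q = 14/2 = 7, where AVC = 63 - 14·7 + 7^2 = $14.
P = $54 exceeds min AVC = $14, so the firm stays open.
P = MC gives 9 - 28q + 3q^2 = 0, with roots 1/3 and 9. Take the larger (rising MC): q* = 9.
Check: AVC at q = 9 is $18 ≤ P, so revenue covers variable cost.
Profit = P·q − TC = 54·9 − 673 = -$187, a loss, but smaller than the $511 fixed cost the firm would lose by shutting down.

Produce at q = 9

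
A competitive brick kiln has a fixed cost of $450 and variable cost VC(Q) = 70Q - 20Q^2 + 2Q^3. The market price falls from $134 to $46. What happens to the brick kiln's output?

MC = 70 - 40Q + 6Q^2; the shutdown threshold is min AVC = $20 (at Q = 5).
With P = $134 above the shutdown price, P = MC gives Q = 8.
At P = $46 ≥ min AVC, set P = MC: Q = 6. The firm stays open but cuts output.

Output falls from 8 to 6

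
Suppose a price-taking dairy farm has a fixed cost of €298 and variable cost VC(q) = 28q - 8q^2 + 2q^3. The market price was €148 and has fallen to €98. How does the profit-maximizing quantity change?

Output falls from 6 to 5

MC = 28 - 16q + 6q^2; the shutdown threshold is min AVC = €20 (at q = 2).
With P = €148 above the shutdown price, P = MC gives q = 6.
At P = €98 ≥ min AVC, set P = MC: q = 5. The firm stays open but cuts output.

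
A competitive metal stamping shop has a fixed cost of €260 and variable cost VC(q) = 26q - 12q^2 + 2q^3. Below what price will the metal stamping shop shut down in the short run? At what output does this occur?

Short-run supply begins at min AVC. From VC = 26q - 12q^2 + 2q^3, AVC = 26 - 12q + 2q^2.
dAVC/dq = -12 + 4q = 0 gives q = 3. min AVC = 26 - 12·3 + 2·3^2 = 8.
For P < €8 the firm produces nothing.

€8 per unit, at q = 3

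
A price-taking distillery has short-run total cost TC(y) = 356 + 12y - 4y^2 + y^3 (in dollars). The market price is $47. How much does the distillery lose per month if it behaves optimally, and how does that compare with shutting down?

Profit = -$206 at y = 5

AVC = 12 - 4y + y^2; min AVC = $8 at y = 2. Since P = $47 ≥ min AVC, the firm produces.
MC = 12 - 8y + 3y^2. Setting P = MC and taking the root on the rising branch gives y* = 5.
TR = 47·5 = 235. TC = 356 + 85 = 441. Profit = 235 − 441 = -$206.
That loss of $206 beats the $356 the firm would lose by shutting down; producing recovers $150 of fixed cost.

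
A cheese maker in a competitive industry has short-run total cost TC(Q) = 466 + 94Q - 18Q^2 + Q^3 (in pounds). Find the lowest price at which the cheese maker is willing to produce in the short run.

The firm shuts down when price falls below the minimum of average variable cost. AVC = VC/Q = 94 - 18Q + Q^2.
dAVC/dQ = -18 + 2Q = 0 gives Q = 9. min AVC = 94 - 18·9 + 9^2 = 13.
The firm shuts down for any P below £13.

£13 per unit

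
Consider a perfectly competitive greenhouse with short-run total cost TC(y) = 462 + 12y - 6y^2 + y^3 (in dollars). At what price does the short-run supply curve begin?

The firm shuts down when price falls below the minimum of average variable cost. AVC = VC/y = 12 - 6y + y^2.
At the minimum of AVC, MC = AVC. MC = 12 - 12y + 3y^2; setting MC = AVC gives 2y^2 - 6y = 0, so y = 3. min AVC = 3.
The firm shuts down for any P below $3.

$3 per unit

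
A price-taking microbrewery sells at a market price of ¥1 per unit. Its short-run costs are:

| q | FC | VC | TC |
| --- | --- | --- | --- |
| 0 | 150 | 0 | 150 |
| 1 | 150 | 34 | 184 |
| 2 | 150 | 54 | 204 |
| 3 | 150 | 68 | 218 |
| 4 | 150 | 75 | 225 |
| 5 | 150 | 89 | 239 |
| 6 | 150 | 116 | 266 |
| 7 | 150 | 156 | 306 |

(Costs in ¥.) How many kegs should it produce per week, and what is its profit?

Tabulate TR − TC: q=0: -150; q=1: -183; q=2: -202; q=3: -215; q=4: -221; q=5: -234; q=6: -260; q=7: -299.
Profit is highest at q = 0. Equivalently, the lowest AVC in the table is 89/5 ≈ ¥17.80 at q = 5, and P = ¥1 falls below it — price never covers variable cost, so the firm shuts down and loses only its fixed cost.

q = 0 (shut down); profit = -¥150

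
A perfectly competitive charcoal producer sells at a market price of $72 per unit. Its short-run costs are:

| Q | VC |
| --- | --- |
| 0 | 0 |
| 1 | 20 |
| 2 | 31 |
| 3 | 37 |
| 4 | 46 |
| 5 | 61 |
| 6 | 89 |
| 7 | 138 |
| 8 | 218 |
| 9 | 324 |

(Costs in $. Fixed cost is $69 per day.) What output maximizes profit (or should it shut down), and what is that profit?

Q = 7; profit = $297

Tabulate TR − TC: Q=0: -69; Q=1: -17; Q=2: 44; Q=3: 110; Q=4: 173; Q=5: 230; Q=6: 274; Q=7: 297; Q=8: 289; Q=9: 255.
Profit is maximized at Q = 7. AVC there is 138/7 = $19.71 ≤ P, so producing beats shutting down (which would give -$69).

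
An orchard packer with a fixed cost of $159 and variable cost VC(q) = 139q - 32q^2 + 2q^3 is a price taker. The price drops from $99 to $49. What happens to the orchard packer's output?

Output falls from 10 to 9

AVC = 139 - 32q + 2q^2, minimized at q = 8 where min AVC = $11. MC = 139 - 64q + 6q^2.
At P = $99 ≥ min AVC, set P = MC on the rising branch: q = 10.
At P = $49 ≥ min AVC, set P = MC: q = 9. The firm stays open but cuts output.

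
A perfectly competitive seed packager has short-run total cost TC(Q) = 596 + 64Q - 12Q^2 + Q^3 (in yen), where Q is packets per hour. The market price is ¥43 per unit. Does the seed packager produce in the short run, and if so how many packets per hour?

Produce at Q = 7

Variable cost is VC = 64Q - 12Q^2 + Q^3, so AVC = VC/Q = 64 - 12Q + Q^2 and MC = dTC/dQ = 64 - 24Q + 3Q^2.
AVC is minimized where dAVC/dQ = -12 + 2Q = 0, at Q = 6; min AVC = 64 - 12·6 + 6^2 = ¥28.
P = ¥43 exceeds min AVC = ¥28, so the firm stays open.
P = MC gives 21 - 24Q + 3Q^2 = 0, with roots 1 and 7. Take the larger (rising MC): Q* = 7.
Check: AVC at Q = 7 is ¥29 ≤ P, so revenue covers variable cost.
Profit = P·Q − TC = 43·7 − 799 = -¥498, a loss, but smaller than the ¥596 fixed cost the firm would lose by shutting down.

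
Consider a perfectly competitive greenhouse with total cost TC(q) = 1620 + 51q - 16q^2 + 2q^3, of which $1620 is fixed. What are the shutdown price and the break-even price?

AVC = 51 - 16q + 2q^2; minimized at q = 4, giving min AVC = $19. That is the shutdown price.
ATC = 1620/q + 51 - 16q + 2q^2. Setting dATC/dq = −1620/q^2 − 16 + 4q = 0 gives q = 9 (since 4·9^3 − 16·9^2 = 1620).
min ATC = 1620/9 + 51 − 16·9 + 2·9^2 = $249. That is the break-even price.
Between these two prices the firm operates at a loss; above $249 it earns a profit.

Shutdown price = $19; break-even price = $249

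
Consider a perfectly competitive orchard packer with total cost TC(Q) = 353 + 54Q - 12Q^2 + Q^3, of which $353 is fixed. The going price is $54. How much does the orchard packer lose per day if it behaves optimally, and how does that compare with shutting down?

AVC = 54 - 12Q + Q^2 has its minimum $18 at Q = 6; price $54 clears that bar, so the firm operates.
With MC = 54 - 24Q + 3Q^2, P = MC on the upward-sloping part at Q* = 8.
TR = 54·8 = 432. TC = 353 + 176 = 529. Profit = 432 − 529 = -$97.
That loss of $97 beats the $353 the firm would lose by shutting down; producing recovers $256 of fixed cost.

Profit = -$97 at Q = 8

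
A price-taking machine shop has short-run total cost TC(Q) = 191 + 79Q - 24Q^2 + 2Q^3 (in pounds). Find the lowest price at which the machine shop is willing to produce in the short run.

£7 per unit

Short-run supply begins at min AVC. From VC = 79Q - 24Q^2 + 2Q^3, AVC = 79 - 24Q + 2Q^2.
dAVC/dQ = -24 + 4Q = 0 gives Q = 6. min AVC = 79 - 24·6 + 2·6^2 = 7.
The firm shuts down for any P below £7.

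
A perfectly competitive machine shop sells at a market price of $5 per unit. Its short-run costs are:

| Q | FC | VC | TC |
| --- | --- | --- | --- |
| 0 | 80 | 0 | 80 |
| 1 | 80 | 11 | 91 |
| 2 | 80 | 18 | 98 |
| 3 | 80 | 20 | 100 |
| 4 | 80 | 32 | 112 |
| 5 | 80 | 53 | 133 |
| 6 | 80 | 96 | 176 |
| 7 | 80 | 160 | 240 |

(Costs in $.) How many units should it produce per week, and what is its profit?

Compute π = P·Q − TC at each output: Q=0: -80; Q=1: -86; Q=2: -88; Q=3: -85; Q=4: -92; Q=5: -108; Q=6: -146; Q=7: -205.
Profit is highest at Q = 0. Equivalently, the lowest AVC in the table is 20/3 ≈ $6.67 at Q = 3, and P = $5 falls below it — price never covers variable cost, so the firm shuts down and loses only its fixed cost.

Q = 0 (shut down); profit = -$80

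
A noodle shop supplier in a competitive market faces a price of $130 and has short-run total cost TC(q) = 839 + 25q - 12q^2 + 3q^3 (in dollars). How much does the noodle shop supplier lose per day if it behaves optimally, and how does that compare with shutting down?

Profit = -$389 at q = 5

AVC = 25 - 12q + 3q^2; min AVC = $13 at q = 2. Since P = $130 ≥ min AVC, the firm produces.
With MC = 25 - 24q + 9q^2, P = MC on the upward-sloping part at q* = 5.
TR = 130·5 = 650. TC = 839 + 200 = 1039. Profit = 650 − 1039 = -$389.
That loss of $389 beats the $839 the firm would lose by shutting down; producing recovers $450 of fixed cost.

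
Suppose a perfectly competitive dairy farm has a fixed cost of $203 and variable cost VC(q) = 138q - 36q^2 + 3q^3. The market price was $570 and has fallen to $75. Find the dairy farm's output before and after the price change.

Output falls from 12 to 7

MC = 138 - 72q + 9q^2; the shutdown threshold is min AVC = $30 (at q = 6).
With P = $570 above the shutdown price, P = MC gives q = 12.
At P = $75 ≥ min AVC, set P = MC: q = 7. The firm stays open but cuts output.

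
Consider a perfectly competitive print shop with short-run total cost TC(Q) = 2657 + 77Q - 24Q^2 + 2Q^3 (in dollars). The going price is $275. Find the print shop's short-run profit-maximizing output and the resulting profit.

AVC = 77 - 24Q + 2Q^2 has its minimum $5 at Q = 6; price $275 clears that bar, so the firm operates.
With MC = 77 - 48Q + 6Q^2, P = MC on the upward-sloping part at Q* = 11.
TR = 275·11 = 3025. TC = 2657 + 605 = 3262. Profit = 3025 − 3262 = -$237.
Shutting down would mean losing the fixed cost of $2657, so operating at a loss of $237 is better by $2420.

Profit = -$237 at Q = 11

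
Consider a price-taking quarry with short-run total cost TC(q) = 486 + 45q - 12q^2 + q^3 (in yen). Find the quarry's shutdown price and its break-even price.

Shutdown price = ¥9; break-even price = ¥72

Shutdown price = min AVC. AVC = 45 - 12q + q^2, with vertex at q = 6 and minimum ¥9.
ATC = 486/q + 45 - 12q + q^2. Setting dATC/dq = −486/q^2 − 12 + 2q = 0 gives q = 9 (since 2·9^3 − 12·9^2 = 486).
min ATC = 486/9 + 45 − 12·9 + 9^2 = ¥72. That is the break-even price.
Between these two prices the firm operates at a loss; above ¥72 it earns a profit.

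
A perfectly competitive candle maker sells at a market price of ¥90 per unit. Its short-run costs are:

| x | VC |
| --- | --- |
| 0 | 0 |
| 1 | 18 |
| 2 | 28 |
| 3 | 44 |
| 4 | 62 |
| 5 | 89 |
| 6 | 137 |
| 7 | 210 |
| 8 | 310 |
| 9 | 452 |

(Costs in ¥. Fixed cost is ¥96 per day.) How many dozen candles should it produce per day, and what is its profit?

x = 7; profit = ¥324

Tabulate TR − TC: x=0: -96; x=1: -24; x=2: 56; x=3: 130; x=4: 202; x=5: 265; x=6: 307; x=7: 324; x=8: 314; x=9: 262.
Profit is maximized at x = 7. AVC there is 210/7 = ¥30 ≤ P, so producing beats shutting down (which would give -¥96).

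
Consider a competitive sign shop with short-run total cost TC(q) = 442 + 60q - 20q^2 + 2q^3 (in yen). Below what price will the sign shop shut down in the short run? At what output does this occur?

¥10 per unit, at q = 5

Short-run supply begins at min AVC. From VC = 60q - 20q^2 + 2q^3, AVC = 60 - 20q + 2q^2.
At the minimum of AVC, MC = AVC. MC = 60 - 40q + 6q^2; setting MC = AVC gives 4q^2 - 20q = 0, so q = 5. min AVC = 10.
So the shutdown price is ¥10.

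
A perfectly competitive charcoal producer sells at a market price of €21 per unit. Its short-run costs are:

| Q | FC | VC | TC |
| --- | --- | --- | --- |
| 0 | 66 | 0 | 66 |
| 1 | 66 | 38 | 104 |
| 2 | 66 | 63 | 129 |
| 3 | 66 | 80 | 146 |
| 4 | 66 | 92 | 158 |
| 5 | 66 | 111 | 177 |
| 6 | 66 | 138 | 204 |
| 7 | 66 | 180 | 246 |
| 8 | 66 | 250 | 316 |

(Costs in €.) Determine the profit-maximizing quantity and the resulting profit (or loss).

Q = 0 (shut down); profit = -€66

Tabulate TR − TC: Q=0: -66; Q=1: -83; Q=2: -87; Q=3: -83; Q=4: -74; Q=5: -72; Q=6: -78; Q=7: -99; Q=8: -148.
Profit is highest at Q = 0. Equivalently, the lowest AVC in the table is 111/5 ≈ €22.20 at Q = 5, and P = €21 falls below it — price never covers variable cost, so the firm shuts down and loses only its fixed cost.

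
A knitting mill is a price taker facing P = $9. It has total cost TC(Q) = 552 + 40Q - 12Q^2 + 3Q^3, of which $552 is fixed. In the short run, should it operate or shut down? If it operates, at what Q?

Shut down

From TC, MC = TC'(Q) = 40 - 24Q + 9Q^2 and AVC = VC/Q = 40 - 12Q + 3Q^2.
AVC is minimized where dAVC/dQ = -12 + 6Q = 0, at Q = 2; min AVC = 40 - 12·2 + 3·2^2 = $28.
With P < min AVC ($9 < $28), every unit sold adds to the loss.
Best response: produce nothing and absorb the $552 fixed cost.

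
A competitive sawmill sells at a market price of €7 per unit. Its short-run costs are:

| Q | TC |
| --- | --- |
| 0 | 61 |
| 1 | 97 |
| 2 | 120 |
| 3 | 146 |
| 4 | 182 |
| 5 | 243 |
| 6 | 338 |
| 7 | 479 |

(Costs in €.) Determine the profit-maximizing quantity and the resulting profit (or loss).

Tabulate TR − TC: Q=0: -61; Q=1: -90; Q=2: -106; Q=3: -125; Q=4: -154; Q=5: -208; Q=6: -296; Q=7: -430.
Profit is highest at Q = 0. Equivalently, the lowest AVC in the table is 85/3 ≈ €28.33 at Q = 3, and P = €7 falls below it — price never covers variable cost, so the firm shuts down and loses only its fixed cost.

Q = 0 (shut down); profit = -€61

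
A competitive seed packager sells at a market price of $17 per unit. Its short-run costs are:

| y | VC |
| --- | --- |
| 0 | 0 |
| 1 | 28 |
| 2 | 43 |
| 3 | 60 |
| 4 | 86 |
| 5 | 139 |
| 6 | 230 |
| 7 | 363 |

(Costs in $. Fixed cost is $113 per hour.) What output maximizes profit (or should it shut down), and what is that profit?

Tabulate TR − TC: y=0: -113; y=1: -124; y=2: -122; y=3: -122; y=4: -131; y=5: -167; y=6: -241; y=7: -357.
Profit is highest at y = 0. Equivalently, the lowest AVC in the table is 60/3 ≈ $20 at y = 3, and P = $17 falls below it — price never covers variable cost, so the firm shuts down and loses only its fixed cost.

y = 0 (shut down); profit = -$113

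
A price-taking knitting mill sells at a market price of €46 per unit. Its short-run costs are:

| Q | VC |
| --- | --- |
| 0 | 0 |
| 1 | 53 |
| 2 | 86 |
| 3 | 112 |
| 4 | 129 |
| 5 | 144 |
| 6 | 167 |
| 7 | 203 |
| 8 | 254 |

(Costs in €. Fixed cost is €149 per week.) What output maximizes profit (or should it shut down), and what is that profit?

Q = 7; profit = -€30

Profit at each row (π = 46Q − TC): Q=0: -149; Q=1: -156; Q=2: -143; Q=3: -123; Q=4: -94; Q=5: -63; Q=6: -40; Q=7: -30; Q=8: -35.
Profit is maximized at Q = 7. AVC there is 203/7 = €29 ≤ P, so producing beats shutting down (which would give -€149).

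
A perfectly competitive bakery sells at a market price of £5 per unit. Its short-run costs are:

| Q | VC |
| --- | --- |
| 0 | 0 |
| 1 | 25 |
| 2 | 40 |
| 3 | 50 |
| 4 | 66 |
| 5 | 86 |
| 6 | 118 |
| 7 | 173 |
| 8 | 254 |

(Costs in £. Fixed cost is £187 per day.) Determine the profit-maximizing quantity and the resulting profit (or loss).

Compute π = P·Q − TC at each output: Q=0: -187; Q=1: -207; Q=2: -217; Q=3: -222; Q=4: -233; Q=5: -248; Q=6: -275; Q=7: -325; Q=8: -401.
Profit is highest at Q = 0. Equivalently, the lowest AVC in the table is 66/4 ≈ £16.50 at Q = 4, and P = £5 falls below it — price never covers variable cost, so the firm shuts down and loses only its fixed cost.

Q = 0 (shut down); profit = -£187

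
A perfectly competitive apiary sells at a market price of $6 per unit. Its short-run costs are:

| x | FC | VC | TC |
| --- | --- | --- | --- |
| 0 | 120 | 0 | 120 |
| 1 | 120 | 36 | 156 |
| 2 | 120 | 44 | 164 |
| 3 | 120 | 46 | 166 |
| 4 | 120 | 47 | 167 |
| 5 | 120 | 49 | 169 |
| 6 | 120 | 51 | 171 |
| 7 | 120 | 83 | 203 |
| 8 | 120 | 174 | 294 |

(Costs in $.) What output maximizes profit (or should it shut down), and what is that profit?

x = 0 (shut down); profit = -$120

Compute π = P·x − TC at each output: x=0: -120; x=1: -150; x=2: -152; x=3: -148; x=4: -143; x=5: -139; x=6: -135; x=7: -161; x=8: -246.
Profit is highest at x = 0. Equivalently, the lowest AVC in the table is 51/6 ≈ $8.50 at x = 6, and P = $6 falls below it — price never covers variable cost, so the firm shuts down and loses only its fixed cost.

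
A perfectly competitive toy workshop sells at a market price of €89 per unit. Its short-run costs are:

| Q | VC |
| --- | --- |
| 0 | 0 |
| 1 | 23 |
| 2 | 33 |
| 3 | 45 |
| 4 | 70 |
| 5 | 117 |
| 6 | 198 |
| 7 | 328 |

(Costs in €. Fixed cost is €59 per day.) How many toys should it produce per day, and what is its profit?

Q = 6; profit = €277

Compute π = P·Q − TC at each output: Q=0: -59; Q=1: 7; Q=2: 86; Q=3: 163; Q=4: 227; Q=5: 269; Q=6: 277; Q=7: 236.
Profit is maximized at Q = 6. AVC there is 198/6 = €33 ≤ P, so producing beats shutting down (which would give -€59).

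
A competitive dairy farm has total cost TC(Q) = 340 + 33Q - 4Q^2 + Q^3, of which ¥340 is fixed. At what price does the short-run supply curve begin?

¥29 per unit

The firm shuts down when price falls below the minimum of average variable cost. AVC = VC/Q = 33 - 4Q + Q^2.
At the minimum of AVC, MC = AVC. MC = 33 - 8Q + 3Q^2; setting MC = AVC gives 2Q^2 - 4Q = 0, so Q = 2. min AVC = 29.
So the shutdown price is ¥29.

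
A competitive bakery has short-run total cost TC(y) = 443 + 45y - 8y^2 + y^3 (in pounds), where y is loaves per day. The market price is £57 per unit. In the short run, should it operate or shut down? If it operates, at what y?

Strip out fixed cost: VC = 45y - 8y^2 + y^3. Then AVC = 45 - 8y + y^2 and MC = 45 - 16y + 3y^2.
AVC hits its minimum where MC = AVC, at y = 4, giving min AVC = 45 - 8·4 + 4^2 = £29.
Since P = £57 ≥ min AVC = £29, price covers variable cost and the firm should produce.
Solving P = MC: -12 - 16y + 3y^2 = 0 ⇒ y = -2/3 or 6. On the upward-sloping branch, y* = 6.
Check: AVC at y = 6 is £33 ≤ P, so revenue covers variable cost.
Profit = P·y − TC = 57·6 − 641 = -£299, a loss, but smaller than the £443 fixed cost the firm would lose by shutting down.

Produce at y = 6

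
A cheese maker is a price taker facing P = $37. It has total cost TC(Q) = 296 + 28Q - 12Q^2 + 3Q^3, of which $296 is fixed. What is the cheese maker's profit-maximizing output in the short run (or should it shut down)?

Strip out fixed cost: VC = 28Q - 12Q^2 + 3Q^3. Then AVC = 28 - 12Q + 3Q^2 and MC = 28 - 24Q + 9Q^2.
AVC is minimized where dAVC/dQ = -12 + 6Q = 0, at Q = 2; min AVC = 28 - 12·2 + 3·2^2 = $16.
Because $37 ≥ $16, revenue can cover variable cost; the firm operates.
P = MC gives -9 - 24Q + 9Q^2 = 0, with roots -1/3 and 3. Take the larger (rising MC): Q* = 3.
Check: AVC at Q = 3 is $19 ≤ P, so revenue covers variable cost.
Profit = P·Q − TC = 37·3 − 353 = -$242, a loss, but smaller than the $296 fixed cost the firm would lose by shutting down.

Produce at Q = 3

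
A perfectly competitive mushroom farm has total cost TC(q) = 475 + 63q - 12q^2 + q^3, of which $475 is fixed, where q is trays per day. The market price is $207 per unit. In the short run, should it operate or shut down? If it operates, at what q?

From TC, MC = TC'(q) = 63 - 24q + 3q^2 and AVC = VC/q = 63 - 12q + q^2.
AVC hits its minimum where MC = AVC, at q = 6, giving min AVC = 63 - 12·6 + 6^2 = $27.
Since P = $207 ≥ min AVC = $27, price covers variable cost and the firm should produce.
Set P = MC: 207 = 63 - 24q + 3q^2 → -144 - 24q + 3q^2 = 0. The roots are q = -4 and q = 12; the profit-maximizing output is on the rising part of MC, so q* = 12.
Check: AVC at q = 12 is $63 ≤ P, so revenue covers variable cost.
Profit = P·q − TC = 207·12 − 1231 = $1253.

Produce at q = 12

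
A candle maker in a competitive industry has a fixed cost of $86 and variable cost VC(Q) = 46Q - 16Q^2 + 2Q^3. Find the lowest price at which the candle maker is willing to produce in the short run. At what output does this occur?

$14 per unit, at Q = 4

Short-run supply begins at min AVC. From VC = 46Q - 16Q^2 + 2Q^3, AVC = 46 - 16Q + 2Q^2.
dAVC/dQ = -16 + 4Q = 0 gives Q = 4. min AVC = 46 - 16·4 + 2·4^2 = 14.
For P < $14 the firm produces nothing.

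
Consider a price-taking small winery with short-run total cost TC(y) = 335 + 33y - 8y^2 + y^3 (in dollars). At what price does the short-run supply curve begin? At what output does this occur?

$17 per unit, at y = 4

The shutdown price is the minimum of AVC. VC = 33y - 8y^2 + y^3, so AVC = 33 - 8y + y^2.
At the minimum of AVC, MC = AVC. MC = 33 - 16y + 3y^2; setting MC = AVC gives 2y^2 - 8y = 0, so y = 4. min AVC = 17.
So the shutdown price is $17.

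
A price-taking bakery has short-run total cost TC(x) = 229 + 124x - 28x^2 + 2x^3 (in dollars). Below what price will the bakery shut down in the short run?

$26 per unit

The shutdown price is the minimum of AVC. VC = 124x - 28x^2 + 2x^3, so AVC = 124 - 28x + 2x^2.
At the minimum of AVC, MC = AVC. MC = 124 - 56x + 6x^2; setting MC = AVC gives 4x^2 - 28x = 0, so x = 7. min AVC = 26.
So the shutdown price is $26.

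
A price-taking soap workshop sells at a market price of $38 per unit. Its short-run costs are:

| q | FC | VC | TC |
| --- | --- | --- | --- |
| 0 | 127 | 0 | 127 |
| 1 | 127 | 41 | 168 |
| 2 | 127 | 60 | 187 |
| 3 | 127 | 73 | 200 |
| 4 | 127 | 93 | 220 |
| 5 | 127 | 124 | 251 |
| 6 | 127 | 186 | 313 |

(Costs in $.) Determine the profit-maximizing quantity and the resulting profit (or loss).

Profit at each row (π = 38q − TC): q=0: -127; q=1: -130; q=2: -111; q=3: -86; q=4: -68; q=5: -61; q=6: -85.
Profit is maximized at q = 5. AVC there is 124/5 = $24.80 ≤ P, so producing beats shutting down (which would give -$127).

q = 5; profit = -$61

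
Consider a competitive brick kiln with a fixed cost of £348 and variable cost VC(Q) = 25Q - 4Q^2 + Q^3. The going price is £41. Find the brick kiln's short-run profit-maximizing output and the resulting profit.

Profit = -£284 at Q = 4

AVC = 25 - 4Q + Q^2 has its minimum £21 at Q = 2; price £41 clears that bar, so the firm operates.
MC = 25 - 8Q + 3Q^2. Setting P = MC and taking the root on the rising branch gives Q* = 4.
TR = 41·4 = 164. TC = 348 + 100 = 448. Profit = 164 − 448 = -£284.
By producing, the firm covers all variable cost plus £64 of fixed cost; shutting down would lose the full £348.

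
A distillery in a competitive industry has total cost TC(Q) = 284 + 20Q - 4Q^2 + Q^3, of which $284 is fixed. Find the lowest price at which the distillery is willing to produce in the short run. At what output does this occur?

The firm shuts down when price falls below the minimum of average variable cost. AVC = VC/Q = 20 - 4Q + Q^2.
At the minimum of AVC, MC = AVC. MC = 20 - 8Q + 3Q^2; setting MC = AVC gives 2Q^2 - 4Q = 0, so Q = 2. min AVC = 16.
The firm shuts down for any P below $16.

$16 per unit, at Q = 2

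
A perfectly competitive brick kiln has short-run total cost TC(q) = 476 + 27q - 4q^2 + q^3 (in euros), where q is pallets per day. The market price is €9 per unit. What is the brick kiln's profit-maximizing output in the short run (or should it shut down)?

Shut down

From TC, MC = TC'(q) = 27 - 8q + 3q^2 and AVC = VC/q = 27 - 4q + q^2.
AVC is minimized where dAVC/dq = -4 + 2q = 0, at q = 2; min AVC = 27 - 4·2 + 2^2 = €23.
P = €9 lies below min AVC = €23; no output level covers variable cost.
Shutting down limits the loss to fixed cost, €476.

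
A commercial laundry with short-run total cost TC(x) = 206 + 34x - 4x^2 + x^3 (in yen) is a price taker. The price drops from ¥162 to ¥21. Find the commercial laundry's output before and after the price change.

AVC = 34 - 4x + x^2, minimized at x = 2 where min AVC = ¥30. MC = 34 - 8x + 3x^2.
At P = ¥162 ≥ min AVC, set P = MC on the rising branch: x = 8.
At P = ¥21 < min AVC = ¥30, price no longer covers variable cost at any output, so the firm shuts down: x = 0.

Output falls from 8 to 0 (the firm shuts down)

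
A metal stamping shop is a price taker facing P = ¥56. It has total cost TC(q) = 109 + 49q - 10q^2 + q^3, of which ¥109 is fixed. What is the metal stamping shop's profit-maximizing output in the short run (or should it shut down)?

Strip out fixed cost: VC = 49q - 10q^2 + q^3. Then AVC = 49 - 10q + q^2 and MC = 49 - 20q + 3q^2.
AVC hits its minimum where MC = AVC, at q = 5, giving min AVC = 49 - 10·5 + 5^2 = ¥24.
Since P = ¥56 ≥ min AVC = ¥24, price covers variable cost and the firm should produce.
Solving P = MC: -7 - 20q + 3q^2 = 0 ⇒ q = -1/3 or 7. On the upward-sloping branch, q* = 7.
Check: AVC at q = 7 is ¥28 ≤ P, so revenue covers variable cost.
Profit = P·q − TC = 56·7 − 305 = ¥87.

Produce at q = 7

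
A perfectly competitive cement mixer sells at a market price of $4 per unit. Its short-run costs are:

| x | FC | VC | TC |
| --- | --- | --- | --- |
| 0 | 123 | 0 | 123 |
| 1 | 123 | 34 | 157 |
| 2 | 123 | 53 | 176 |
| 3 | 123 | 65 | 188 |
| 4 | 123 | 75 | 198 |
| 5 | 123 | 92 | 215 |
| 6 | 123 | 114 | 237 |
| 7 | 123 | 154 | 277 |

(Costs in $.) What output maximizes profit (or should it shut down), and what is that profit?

x = 0 (shut down); profit = -$123

Tabulate TR − TC: x=0: -123; x=1: -153; x=2: -168; x=3: -176; x=4: -182; x=5: -195; x=6: -213; x=7: -249.
Profit is highest at x = 0. Equivalently, the lowest AVC in the table is 92/5 ≈ $18.40 at x = 5, and P = $4 falls below it — price never covers variable cost, so the firm shuts down and loses only its fixed cost.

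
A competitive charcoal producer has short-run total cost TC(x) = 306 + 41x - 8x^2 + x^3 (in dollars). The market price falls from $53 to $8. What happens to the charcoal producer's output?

AVC = 41 - 8x + x^2, minimized at x = 4 where min AVC = $25. MC = 41 - 16x + 3x^2.
At P = $53 ≥ min AVC, set P = MC on the rising branch: x = 6.
At P = $8 < min AVC = $25, price no longer covers variable cost at any output, so the firm shuts down: x = 0.

Output falls from 6 to 0 (the firm shuts down)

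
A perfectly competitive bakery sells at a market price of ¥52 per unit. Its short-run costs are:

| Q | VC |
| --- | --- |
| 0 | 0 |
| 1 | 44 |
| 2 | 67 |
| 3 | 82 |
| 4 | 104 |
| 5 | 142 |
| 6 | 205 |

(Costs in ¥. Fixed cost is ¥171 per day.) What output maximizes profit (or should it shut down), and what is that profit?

Tabulate TR − TC: Q=0: -171; Q=1: -163; Q=2: -134; Q=3: -97; Q=4: -67; Q=5: -53; Q=6: -64.
Profit is maximized at Q = 5. AVC there is 142/5 = ¥28.40 ≤ P, so producing beats shutting down (which would give -¥171).

Q = 5; profit = -¥53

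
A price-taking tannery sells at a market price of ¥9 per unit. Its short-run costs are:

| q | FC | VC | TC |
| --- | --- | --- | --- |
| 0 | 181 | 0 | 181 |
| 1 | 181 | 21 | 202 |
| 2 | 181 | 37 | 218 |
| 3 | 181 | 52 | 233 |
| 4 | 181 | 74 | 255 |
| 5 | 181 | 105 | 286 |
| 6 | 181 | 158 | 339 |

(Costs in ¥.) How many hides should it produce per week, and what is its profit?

Profit at each row (π = 9q − TC): q=0: -181; q=1: -193; q=2: -200; q=3: -206; q=4: -219; q=5: -241; q=6: -285.
Profit is highest at q = 0. Equivalently, the lowest AVC in the table is 52/3 ≈ ¥17.33 at q = 3, and P = ¥9 falls below it — price never covers variable cost, so the firm shuts down and loses only its fixed cost.

q = 0 (shut down); profit = -¥181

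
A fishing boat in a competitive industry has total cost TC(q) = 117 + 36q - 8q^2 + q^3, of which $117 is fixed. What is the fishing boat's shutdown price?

The firm shuts down when price falls below the minimum of average variable cost. AVC = VC/q = 36 - 8q + q^2.
dAVC/dq = -8 + 2q = 0 gives q = 4. min AVC = 36 - 8·4 + 4^2 = 20.
The firm shuts down for any P below $20.

$20 per unit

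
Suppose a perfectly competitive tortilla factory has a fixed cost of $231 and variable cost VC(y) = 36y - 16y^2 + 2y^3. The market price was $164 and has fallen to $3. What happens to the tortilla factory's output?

Output falls from 8 to 0 (the firm shuts down)

MC = 36 - 32y + 6y^2; the shutdown threshold is min AVC = $4 (at y = 4).
With P = $164 above the shutdown price, P = MC gives y = 8.
At P = $3 < min AVC = $4, price no longer covers variable cost at any output, so the firm shuts down: y = 0.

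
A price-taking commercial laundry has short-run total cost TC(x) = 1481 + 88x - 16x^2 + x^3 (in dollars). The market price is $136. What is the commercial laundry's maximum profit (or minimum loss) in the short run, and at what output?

Profit = -$329 at x = 12

AVC = 88 - 16x + x^2 has its minimum $24 at x = 8; price $136 clears that bar, so the firm operates.
With MC = 88 - 32x + 3x^2, P = MC on the upward-sloping part at x* = 12.
TR = 136·12 = 1632. TC = 1481 + 480 = 1961. Profit = 1632 − 1961 = -$329.
By producing, the firm covers all variable cost plus $1152 of fixed cost; shutting down would lose the full $1481.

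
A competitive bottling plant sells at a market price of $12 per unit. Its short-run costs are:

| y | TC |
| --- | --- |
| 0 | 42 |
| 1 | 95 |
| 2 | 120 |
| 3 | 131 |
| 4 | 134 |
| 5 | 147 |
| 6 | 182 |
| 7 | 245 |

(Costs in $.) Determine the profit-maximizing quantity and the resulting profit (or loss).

y = 0 (shut down); profit = -$42

Compute π = P·y − TC at each output: y=0: -42; y=1: -83; y=2: -96; y=3: -95; y=4: -86; y=5: -87; y=6: -110; y=7: -161.
Profit is highest at y = 0. Equivalently, the lowest AVC in the table is 105/5 ≈ $21 at y = 5, and P = $12 falls below it — price never covers variable cost, so the firm shuts down and loses only its fixed cost.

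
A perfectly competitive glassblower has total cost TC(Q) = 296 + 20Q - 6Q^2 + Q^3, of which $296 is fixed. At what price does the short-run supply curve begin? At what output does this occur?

$11 per unit, at Q = 3

The shutdown price is the minimum of AVC. VC = 20Q - 6Q^2 + Q^3, so AVC = 20 - 6Q + Q^2.
dAVC/dQ = -6 + 2Q = 0 gives Q = 3. min AVC = 20 - 6·3 + 3^2 = 11.
So the shutdown price is $11.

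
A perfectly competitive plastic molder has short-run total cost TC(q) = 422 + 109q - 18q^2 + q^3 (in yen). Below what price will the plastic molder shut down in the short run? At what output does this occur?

¥28 per unit, at q = 9

The shutdown price is the minimum of AVC. VC = 109q - 18q^2 + q^3, so AVC = 109 - 18q + q^2.
dAVC/dq = -18 + 2q = 0 gives q = 9. min AVC = 109 - 18·9 + 9^2 = 28.
So the shutdown price is ¥28.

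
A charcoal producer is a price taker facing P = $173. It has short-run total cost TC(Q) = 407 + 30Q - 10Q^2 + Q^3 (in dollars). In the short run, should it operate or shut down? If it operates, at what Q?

Variable cost is VC = 30Q - 10Q^2 + Q^3, so AVC = VC/Q = 30 - 10Q + Q^2 and MC = dTC/dQ = 30 - 20Q + 3Q^2.
AVC is minimized where dAVC/dQ = -10 + 2Q = 0, at Q = 5; min AVC = 30 - 10·5 + 5^2 = $5.
Since P = $173 ≥ min AVC = $5, price covers variable cost and the firm should produce.
Solving P = MC: -143 - 20Q + 3Q^2 = 0 ⇒ Q = -13/3 or 11. On the upward-sloping branch, Q* = 11.
Check: AVC at Q = 11 is $41 ≤ P, so revenue covers variable cost.
Profit = P·Q − TC = 173·11 − 858 = $1045.

Produce at Q = 11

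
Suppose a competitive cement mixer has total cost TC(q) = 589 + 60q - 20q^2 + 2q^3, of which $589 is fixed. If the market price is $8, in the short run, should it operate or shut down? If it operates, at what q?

Shut down

Variable cost is VC = 60q - 20q^2 + 2q^3, so AVC = VC/q = 60 - 20q + 2q^2 and MC = dTC/dq = 60 - 40q + 6q^2.
The AVC parabola has its vertex at q = 20/4 = 5, where AVC = 60 - 20·5 + 2·5^2 = $10.
P = $8 lies below min AVC = $10; no output level covers variable cost.
The firm minimizes its loss by shutting down and losing only its fixed cost of $589.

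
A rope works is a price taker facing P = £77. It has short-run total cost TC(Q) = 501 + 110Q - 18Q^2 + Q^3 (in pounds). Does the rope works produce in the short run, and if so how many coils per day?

Produce at Q = 11

Strip out fixed cost: VC = 110Q - 18Q^2 + Q^3. Then AVC = 110 - 18Q + Q^2 and MC = 110 - 36Q + 3Q^2.
AVC is minimized where dAVC/dQ = -18 + 2Q = 0, at Q = 9; min AVC = 110 - 18·9 + 9^2 = £29.
P = £77 exceeds min AVC = £29, so the firm stays open.
P = MC gives 33 - 36Q + 3Q^2 = 0, with roots 1 and 11. Take the larger (rising MC): Q* = 11.
Check: AVC at Q = 11 is £33 ≤ P, so revenue covers variable cost.
Profit = P·Q − TC = 77·11 − 864 = -£17, a loss, but smaller than the £501 fixed cost the firm would lose by shutting down.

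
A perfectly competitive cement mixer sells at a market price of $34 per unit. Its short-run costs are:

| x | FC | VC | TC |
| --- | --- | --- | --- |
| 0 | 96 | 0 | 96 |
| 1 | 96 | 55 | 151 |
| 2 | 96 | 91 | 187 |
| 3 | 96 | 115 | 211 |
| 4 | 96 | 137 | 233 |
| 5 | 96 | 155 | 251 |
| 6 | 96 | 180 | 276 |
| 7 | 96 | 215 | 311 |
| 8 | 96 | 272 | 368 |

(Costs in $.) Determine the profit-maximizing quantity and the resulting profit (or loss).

Profit at each row (π = 34x − TC): x=0: -96; x=1: -117; x=2: -119; x=3: -109; x=4: -97; x=5: -81; x=6: -72; x=7: -73; x=8: -96.
Profit is maximized at x = 6. AVC there is 180/6 = $30 ≤ P, so producing beats shutting down (which would give -$96).

x = 6; profit = -$72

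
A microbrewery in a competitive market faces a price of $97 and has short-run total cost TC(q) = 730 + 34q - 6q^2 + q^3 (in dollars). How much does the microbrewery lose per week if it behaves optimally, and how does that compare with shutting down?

Profit = -$338 at q = 7

AVC = 34 - 6q + q^2; min AVC = $25 at q = 3. Since P = $97 ≥ min AVC, the firm produces.
MC = 34 - 12q + 3q^2. Setting P = MC and taking the root on the rising branch gives q* = 7.
TR = 97·7 = 679. TC = 730 + 287 = 1017. Profit = 679 − 1017 = -$338.
By producing, the firm covers all variable cost plus $392 of fixed cost; shutting down would lose the full $730.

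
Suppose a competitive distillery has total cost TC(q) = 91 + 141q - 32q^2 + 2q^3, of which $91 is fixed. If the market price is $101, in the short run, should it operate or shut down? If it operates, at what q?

From TC, MC = TC'(q) = 141 - 64q + 6q^2 and AVC = VC/q = 141 - 32q + 2q^2.
AVC hits its minimum where MC = AVC, at q = 8, giving min AVC = 141 - 32·8 + 2·8^2 = $13.
Because $101 ≥ $13, revenue can cover variable cost; the firm operates.
P = MC gives 40 - 64q + 6q^2 = 0, with roots 2/3 and 10. Take the larger (rising MC): q* = 10.
Check: AVC at q = 10 is $21 ≤ P, so revenue covers variable cost.
Profit = P·q − TC = 101·10 − 301 = $709.

Produce at q = 10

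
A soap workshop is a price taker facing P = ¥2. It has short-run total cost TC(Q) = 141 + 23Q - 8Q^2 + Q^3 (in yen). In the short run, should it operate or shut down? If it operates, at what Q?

Strip out fixed cost: VC = 23Q - 8Q^2 + Q^3. Then AVC = 23 - 8Q + Q^2 and MC = 23 - 16Q + 3Q^2.
AVC hits its minimum where MC = AVC, at Q = 4, giving min AVC = 23 - 8·4 + 4^2 = ¥7.
With P < min AVC (¥2 < ¥7), every unit sold adds to the loss.
The firm minimizes its loss by shutting down and losing only its fixed cost of ¥141.

Shut down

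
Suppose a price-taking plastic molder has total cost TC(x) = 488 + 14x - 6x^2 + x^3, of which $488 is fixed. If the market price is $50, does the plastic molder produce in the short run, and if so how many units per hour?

Produce at x = 6

From TC, MC = TC'(x) = 14 - 12x + 3x^2 and AVC = VC/x = 14 - 6x + x^2.
The AVC parabola has its vertex at x = 6/2 = 3, where AVC = 14 - 6·3 + 3^2 = $5.
Since P = $50 ≥ min AVC = $5, price covers variable cost and the firm should produce.
Set P = MC: 50 = 14 - 12x + 3x^2 → -36 - 12x + 3x^2 = 0. The roots are x = -2 and x = 6; the profit-maximizing output is on the rising part of MC, so x* = 6.
Check: AVC at x = 6 is $14 ≤ P, so revenue covers variable cost.
Profit = P·x − TC = 50·6 − 572 = -$272, a loss, but smaller than the $488 fixed cost the firm would lose by shutting down.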